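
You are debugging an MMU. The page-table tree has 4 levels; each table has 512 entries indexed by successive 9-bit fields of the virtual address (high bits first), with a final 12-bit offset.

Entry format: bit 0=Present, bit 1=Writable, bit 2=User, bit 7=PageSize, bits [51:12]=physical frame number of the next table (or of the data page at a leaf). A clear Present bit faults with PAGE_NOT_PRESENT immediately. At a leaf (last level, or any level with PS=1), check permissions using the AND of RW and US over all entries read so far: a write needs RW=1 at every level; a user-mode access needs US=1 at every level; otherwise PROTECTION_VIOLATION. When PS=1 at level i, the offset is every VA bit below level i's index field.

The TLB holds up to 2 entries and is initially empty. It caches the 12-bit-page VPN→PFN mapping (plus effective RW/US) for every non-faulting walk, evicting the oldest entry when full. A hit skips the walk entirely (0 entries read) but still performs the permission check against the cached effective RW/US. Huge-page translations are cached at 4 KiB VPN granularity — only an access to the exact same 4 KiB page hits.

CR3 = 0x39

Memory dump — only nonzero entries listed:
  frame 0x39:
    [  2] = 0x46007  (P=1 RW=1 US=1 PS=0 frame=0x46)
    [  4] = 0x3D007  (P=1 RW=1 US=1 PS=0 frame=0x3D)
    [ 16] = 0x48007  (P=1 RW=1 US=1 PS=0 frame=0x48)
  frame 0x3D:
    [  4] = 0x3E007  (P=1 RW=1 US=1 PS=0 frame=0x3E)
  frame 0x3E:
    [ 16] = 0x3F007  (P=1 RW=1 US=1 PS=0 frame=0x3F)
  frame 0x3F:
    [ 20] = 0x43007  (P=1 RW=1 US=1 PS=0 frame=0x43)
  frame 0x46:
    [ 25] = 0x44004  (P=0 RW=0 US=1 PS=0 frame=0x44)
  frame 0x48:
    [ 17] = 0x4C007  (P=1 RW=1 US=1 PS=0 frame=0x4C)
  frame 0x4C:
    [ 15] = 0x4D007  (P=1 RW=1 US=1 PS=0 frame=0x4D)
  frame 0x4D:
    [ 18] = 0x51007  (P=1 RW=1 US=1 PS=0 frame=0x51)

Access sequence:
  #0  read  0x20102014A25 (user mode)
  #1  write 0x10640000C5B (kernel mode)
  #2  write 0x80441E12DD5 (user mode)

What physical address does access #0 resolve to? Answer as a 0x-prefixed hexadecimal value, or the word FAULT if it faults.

Trace:
#0 VA=0x20102014A25 (r,user):
  [0] read 0x39 idx=4: raw=0x3D007 flags P=1 W=1 U=1 S=0
  [1] read 0x3D idx=4: raw=0x3E007 flags P=1 W=1 U=1 S=0
  [2] read 0x3E idx=16: raw=0x3F007 flags P=1 W=1 U=1 S=0
  [3] read 0x3F idx=20: raw=0x43007 flags P=1 W=1 U=1 S=0
  ✓ 0x43A25  — 4 lookups
#1 VA=0x10640000C5B (w,kernel):
  [0] read 0x39 idx=2: raw=0x46007 flags P=1 W=1 U=1 S=0
  [1] read 0x46 idx=25: raw=0x44004 flags P=0 W=0 U=1 S=0
  ⇒ fault: PAGE_NOT_PRESENT  — 2 lookups
#2 VA=0x80441E12DD5 (w,user):
  [0] read 0x39 idx=16: raw=0x48007 flags P=1 W=1 U=1 S=0
  [1] read 0x48 idx=17: raw=0x4C007 flags P=1 W=1 U=1 S=0
  [2] read 0x4C idx=15: raw=0x4D007 flags P=1 W=1 U=1 S=0
  [3] read 0x4D idx=18: raw=0x51007 flags P=1 W=1 U=1 S=0
  ✓ 0x51DD5  — 4 lookups

Access #0 PA: 0x43A25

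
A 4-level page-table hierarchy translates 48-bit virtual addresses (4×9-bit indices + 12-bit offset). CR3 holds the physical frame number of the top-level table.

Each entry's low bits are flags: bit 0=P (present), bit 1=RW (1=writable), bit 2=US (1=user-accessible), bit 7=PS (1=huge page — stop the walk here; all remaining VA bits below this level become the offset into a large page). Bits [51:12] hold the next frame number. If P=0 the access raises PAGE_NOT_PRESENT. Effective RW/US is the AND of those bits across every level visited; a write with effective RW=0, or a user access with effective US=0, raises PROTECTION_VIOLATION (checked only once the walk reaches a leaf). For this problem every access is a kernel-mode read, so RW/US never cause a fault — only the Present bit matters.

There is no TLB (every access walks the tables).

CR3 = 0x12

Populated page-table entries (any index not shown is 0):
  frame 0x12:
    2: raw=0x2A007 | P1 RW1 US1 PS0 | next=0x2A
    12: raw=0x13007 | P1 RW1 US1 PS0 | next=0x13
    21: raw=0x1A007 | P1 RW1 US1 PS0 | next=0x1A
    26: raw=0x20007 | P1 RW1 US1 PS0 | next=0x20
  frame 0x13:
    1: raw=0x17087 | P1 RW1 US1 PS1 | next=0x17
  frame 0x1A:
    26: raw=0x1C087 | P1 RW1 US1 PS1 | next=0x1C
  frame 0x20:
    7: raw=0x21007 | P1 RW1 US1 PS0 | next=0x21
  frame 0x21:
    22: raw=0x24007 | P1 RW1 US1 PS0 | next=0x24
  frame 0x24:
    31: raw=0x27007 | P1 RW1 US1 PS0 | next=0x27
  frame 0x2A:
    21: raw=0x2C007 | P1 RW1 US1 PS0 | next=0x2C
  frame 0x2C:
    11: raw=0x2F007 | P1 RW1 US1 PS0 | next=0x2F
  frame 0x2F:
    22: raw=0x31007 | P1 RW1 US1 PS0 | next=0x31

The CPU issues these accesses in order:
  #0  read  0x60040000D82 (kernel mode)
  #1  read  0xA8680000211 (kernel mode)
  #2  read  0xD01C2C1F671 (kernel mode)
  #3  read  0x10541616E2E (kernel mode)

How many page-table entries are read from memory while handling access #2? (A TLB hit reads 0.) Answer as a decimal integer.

Walk each access:
#0 VA=0x60040000D82 (r,kernel):
  L0: frame=0x12 idx=12 entry=0x13007 [P=1 RW=1 US=1 PS=0]
  L1: frame=0x13 idx=1 entry=0x17087 [P=1 RW=1 US=1 PS=1]
  ⇒ phys 0x17D82 (huge @L1)  [2 reads]
#1 VA=0xA8680000211 (r,kernel):
  L0: frame=0x12 idx=21 entry=0x1A007 [P=1 RW=1 US=1 PS=0]
  L1: frame=0x1A idx=26 entry=0x1C087 [P=1 RW=1 US=1 PS=1]
  ⇒ phys 0x1C211 (huge @L1)  [2 reads]
#2 VA=0xD01C2C1F671 (r,kernel):
  L0: frame=0x12 idx=26 entry=0x20007 [P=1 RW=1 US=1 PS=0]
  L1: frame=0x20 idx=7 entry=0x21007 [P=1 RW=1 US=1 PS=0]
  L2: frame=0x21 idx=22 entry=0x24007 [P=1 RW=1 US=1 PS=0]
  L3: frame=0x24 idx=31 entry=0x27007 [P=1 RW=1 US=1 PS=0]
  ⇒ phys 0x27671  [4 reads]
#3 VA=0x10541616E2E (r,kernel):
  L0: frame=0x12 idx=2 entry=0x2A007 [P=1 RW=1 US=1 PS=0]
  L1: frame=0x2A idx=21 entry=0x2C007 [P=1 RW=1 US=1 PS=0]
  L2: frame=0x2C idx=11 entry=0x2F007 [P=1 RW=1 US=1 PS=0]
  L3: frame=0x2F idx=22 entry=0x31007 [P=1 RW=1 US=1 PS=0]
  ⇒ phys 0x31E2E  [4 reads]

Entries read for #2: 4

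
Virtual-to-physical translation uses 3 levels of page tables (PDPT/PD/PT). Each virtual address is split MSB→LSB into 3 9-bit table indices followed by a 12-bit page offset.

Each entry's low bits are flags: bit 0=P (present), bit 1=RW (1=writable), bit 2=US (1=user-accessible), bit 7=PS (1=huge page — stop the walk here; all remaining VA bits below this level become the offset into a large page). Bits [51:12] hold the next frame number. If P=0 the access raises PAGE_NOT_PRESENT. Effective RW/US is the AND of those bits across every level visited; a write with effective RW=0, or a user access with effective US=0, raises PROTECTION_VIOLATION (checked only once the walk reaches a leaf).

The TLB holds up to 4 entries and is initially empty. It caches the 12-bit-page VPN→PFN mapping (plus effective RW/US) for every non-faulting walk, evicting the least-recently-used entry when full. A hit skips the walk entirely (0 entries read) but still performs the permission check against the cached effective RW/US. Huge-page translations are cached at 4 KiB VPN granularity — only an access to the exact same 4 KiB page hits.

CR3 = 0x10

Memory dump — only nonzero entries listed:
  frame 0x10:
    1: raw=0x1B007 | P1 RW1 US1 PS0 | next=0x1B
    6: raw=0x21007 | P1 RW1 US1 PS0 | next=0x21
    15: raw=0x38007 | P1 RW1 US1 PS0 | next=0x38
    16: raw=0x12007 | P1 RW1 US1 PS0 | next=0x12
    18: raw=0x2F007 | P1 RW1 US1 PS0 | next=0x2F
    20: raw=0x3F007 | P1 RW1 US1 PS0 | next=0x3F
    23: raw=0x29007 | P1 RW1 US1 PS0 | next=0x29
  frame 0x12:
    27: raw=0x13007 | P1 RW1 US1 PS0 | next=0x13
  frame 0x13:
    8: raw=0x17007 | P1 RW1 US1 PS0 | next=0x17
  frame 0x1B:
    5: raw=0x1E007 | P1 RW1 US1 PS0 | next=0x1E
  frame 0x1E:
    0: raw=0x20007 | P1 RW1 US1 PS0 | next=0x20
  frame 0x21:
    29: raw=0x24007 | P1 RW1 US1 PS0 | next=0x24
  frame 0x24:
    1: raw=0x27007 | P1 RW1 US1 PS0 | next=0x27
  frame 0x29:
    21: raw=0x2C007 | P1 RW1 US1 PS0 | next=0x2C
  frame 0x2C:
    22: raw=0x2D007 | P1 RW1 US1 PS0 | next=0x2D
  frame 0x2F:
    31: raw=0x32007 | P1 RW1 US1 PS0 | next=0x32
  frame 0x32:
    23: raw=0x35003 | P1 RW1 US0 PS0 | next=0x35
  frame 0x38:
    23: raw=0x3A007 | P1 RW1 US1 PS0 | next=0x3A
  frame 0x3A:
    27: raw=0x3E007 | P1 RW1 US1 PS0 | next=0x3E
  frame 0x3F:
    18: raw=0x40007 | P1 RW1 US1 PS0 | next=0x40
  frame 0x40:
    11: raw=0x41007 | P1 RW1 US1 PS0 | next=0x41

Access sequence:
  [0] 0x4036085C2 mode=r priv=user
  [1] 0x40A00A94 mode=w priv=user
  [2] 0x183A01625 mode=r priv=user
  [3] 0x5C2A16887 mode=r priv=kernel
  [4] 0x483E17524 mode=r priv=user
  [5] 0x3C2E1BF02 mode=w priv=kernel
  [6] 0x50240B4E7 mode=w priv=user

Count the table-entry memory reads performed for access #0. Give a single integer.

Walk each access:
#0 VA=0x4036085C2 (r,user):
  L0: frame=0x10 idx=16 entry=0x12007 [P=1 RW=1 US=1 PS=0]
  L1: frame=0x12 idx=27 entry=0x13007 [P=1 RW=1 US=1 PS=0]
  L2: frame=0x13 idx=8 entry=0x17007 [P=1 RW=1 US=1 PS=0]
  → PA=0x175C2  (3 entries read)
#1 VA=0x40A00A94 (w,user):
  L0: frame=0x10 idx=1 entry=0x1B007 [P=1 RW=1 US=1 PS=0]
  L1: frame=0x1B idx=5 entry=0x1E007 [P=1 RW=1 US=1 PS=0]
  L2: frame=0x1E idx=0 entry=0x20007 [P=1 RW=1 US=1 PS=0]
  → PA=0x20A94  (3 entries read)
#2 VA=0x183A01625 (r,user):
  L0: frame=0x10 idx=6 entry=0x21007 [P=1 RW=1 US=1 PS=0]
  L1: frame=0x21 idx=29 entry=0x24007 [P=1 RW=1 US=1 PS=0]
  L2: frame=0x24 idx=1 entry=0x27007 [P=1 RW=1 US=1 PS=0]
  → PA=0x27625  (3 entries read)
#3 VA=0x5C2A16887 (r,kernel):
  L0: frame=0x10 idx=23 entry=0x29007 [P=1 RW=1 US=1 PS=0]
  L1: frame=0x29 idx=21 entry=0x2C007 [P=1 RW=1 US=1 PS=0]
  L2: frame=0x2C idx=22 entry=0x2D007 [P=1 RW=1 US=1 PS=0]
  → PA=0x2D887  (3 entries read)
#4 VA=0x483E17524 (r,user):
  L0: frame=0x10 idx=18 entry=0x2F007 [P=1 RW=1 US=1 PS=0]
  L1: frame=0x2F idx=31 entry=0x32007 [P=1 RW=1 US=1 PS=0]
  L2: frame=0x32 idx=23 entry=0x35003 [P=1 RW=1 US=0 PS=0]
  ⇒ fault: PROTECTION_VIOLATION  — 3 lookups
#5 VA=0x3C2E1BF02 (w,kernel):
  L0: frame=0x10 idx=15 entry=0x38007 [P=1 RW=1 US=1 PS=0]
  L1: frame=0x38 idx=23 entry=0x3A007 [P=1 RW=1 US=1 PS=0]
  L2: frame=0x3A idx=27 entry=0x3E007 [P=1 RW=1 US=1 PS=0]
  → PA=0x3EF02  (3 entries read)
#6 VA=0x50240B4E7 (w,user):
  L0: frame=0x10 idx=20 entry=0x3F007 [P=1 RW=1 US=1 PS=0]
  L1: frame=0x3F idx=18 entry=0x40007 [P=1 RW=1 US=1 PS=0]
  L2: frame=0x40 idx=11 entry=0x41007 [P=1 RW=1 US=1 PS=0]
  → PA=0x414E7  (3 entries read)

Entries read for #0: 3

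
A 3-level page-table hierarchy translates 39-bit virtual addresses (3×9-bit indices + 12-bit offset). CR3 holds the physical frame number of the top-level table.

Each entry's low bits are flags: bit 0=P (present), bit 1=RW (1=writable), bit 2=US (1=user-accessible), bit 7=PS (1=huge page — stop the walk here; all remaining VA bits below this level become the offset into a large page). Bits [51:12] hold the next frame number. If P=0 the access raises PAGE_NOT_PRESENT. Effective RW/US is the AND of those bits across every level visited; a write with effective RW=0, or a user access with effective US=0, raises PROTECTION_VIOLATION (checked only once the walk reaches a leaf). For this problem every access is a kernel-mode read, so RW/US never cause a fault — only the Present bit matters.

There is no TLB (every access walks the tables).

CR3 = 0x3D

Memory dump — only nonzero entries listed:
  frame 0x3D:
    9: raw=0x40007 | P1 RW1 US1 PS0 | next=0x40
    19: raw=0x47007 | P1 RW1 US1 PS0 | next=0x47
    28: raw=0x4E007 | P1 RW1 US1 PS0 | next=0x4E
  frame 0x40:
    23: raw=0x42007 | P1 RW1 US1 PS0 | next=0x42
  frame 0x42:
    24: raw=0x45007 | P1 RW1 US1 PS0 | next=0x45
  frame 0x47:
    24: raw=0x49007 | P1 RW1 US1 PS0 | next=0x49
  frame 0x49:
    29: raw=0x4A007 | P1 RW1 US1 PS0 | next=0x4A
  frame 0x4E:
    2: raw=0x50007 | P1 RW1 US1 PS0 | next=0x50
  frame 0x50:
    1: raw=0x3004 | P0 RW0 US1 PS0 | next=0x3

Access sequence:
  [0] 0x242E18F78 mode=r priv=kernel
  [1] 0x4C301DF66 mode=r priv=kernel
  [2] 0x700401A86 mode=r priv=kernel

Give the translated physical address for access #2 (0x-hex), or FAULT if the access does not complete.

Walk each access:
#0 VA=0x242E18F78 (r,kernel):
  L0 @0x3D[9] → 0x40007  P=1,RW=1,US=1,PS=0
  L1 @0x40[23] → 0x42007  P=1,RW=1,US=1,PS=0
  L2 @0x42[24] → 0x45007  P=1,RW=1,US=1,PS=0
  → PA=0x45F78  (3 entries read)
#1 VA=0x4C301DF66 (r,kernel):
  L0 @0x3D[19] → 0x47007  P=1,RW=1,US=1,PS=0
  L1 @0x47[24] → 0x49007  P=1,RW=1,US=1,PS=0
  L2 @0x49[29] → 0x4A007  P=1,RW=1,US=1,PS=0
  → PA=0x4AF66  (3 entries read)
#2 VA=0x700401A86 (r,kernel):
  L0 @0x3D[28] → 0x4E007  P=1,RW=1,US=1,PS=0
  L1 @0x4E[2] → 0x50007  P=1,RW=1,US=1,PS=0
  L2 @0x50[1] → 0x3004  P=0,RW=0,US=1,PS=0
  ✗ PAGE_NOT_PRESENT  [3 reads]

Access #2 PA: FAULT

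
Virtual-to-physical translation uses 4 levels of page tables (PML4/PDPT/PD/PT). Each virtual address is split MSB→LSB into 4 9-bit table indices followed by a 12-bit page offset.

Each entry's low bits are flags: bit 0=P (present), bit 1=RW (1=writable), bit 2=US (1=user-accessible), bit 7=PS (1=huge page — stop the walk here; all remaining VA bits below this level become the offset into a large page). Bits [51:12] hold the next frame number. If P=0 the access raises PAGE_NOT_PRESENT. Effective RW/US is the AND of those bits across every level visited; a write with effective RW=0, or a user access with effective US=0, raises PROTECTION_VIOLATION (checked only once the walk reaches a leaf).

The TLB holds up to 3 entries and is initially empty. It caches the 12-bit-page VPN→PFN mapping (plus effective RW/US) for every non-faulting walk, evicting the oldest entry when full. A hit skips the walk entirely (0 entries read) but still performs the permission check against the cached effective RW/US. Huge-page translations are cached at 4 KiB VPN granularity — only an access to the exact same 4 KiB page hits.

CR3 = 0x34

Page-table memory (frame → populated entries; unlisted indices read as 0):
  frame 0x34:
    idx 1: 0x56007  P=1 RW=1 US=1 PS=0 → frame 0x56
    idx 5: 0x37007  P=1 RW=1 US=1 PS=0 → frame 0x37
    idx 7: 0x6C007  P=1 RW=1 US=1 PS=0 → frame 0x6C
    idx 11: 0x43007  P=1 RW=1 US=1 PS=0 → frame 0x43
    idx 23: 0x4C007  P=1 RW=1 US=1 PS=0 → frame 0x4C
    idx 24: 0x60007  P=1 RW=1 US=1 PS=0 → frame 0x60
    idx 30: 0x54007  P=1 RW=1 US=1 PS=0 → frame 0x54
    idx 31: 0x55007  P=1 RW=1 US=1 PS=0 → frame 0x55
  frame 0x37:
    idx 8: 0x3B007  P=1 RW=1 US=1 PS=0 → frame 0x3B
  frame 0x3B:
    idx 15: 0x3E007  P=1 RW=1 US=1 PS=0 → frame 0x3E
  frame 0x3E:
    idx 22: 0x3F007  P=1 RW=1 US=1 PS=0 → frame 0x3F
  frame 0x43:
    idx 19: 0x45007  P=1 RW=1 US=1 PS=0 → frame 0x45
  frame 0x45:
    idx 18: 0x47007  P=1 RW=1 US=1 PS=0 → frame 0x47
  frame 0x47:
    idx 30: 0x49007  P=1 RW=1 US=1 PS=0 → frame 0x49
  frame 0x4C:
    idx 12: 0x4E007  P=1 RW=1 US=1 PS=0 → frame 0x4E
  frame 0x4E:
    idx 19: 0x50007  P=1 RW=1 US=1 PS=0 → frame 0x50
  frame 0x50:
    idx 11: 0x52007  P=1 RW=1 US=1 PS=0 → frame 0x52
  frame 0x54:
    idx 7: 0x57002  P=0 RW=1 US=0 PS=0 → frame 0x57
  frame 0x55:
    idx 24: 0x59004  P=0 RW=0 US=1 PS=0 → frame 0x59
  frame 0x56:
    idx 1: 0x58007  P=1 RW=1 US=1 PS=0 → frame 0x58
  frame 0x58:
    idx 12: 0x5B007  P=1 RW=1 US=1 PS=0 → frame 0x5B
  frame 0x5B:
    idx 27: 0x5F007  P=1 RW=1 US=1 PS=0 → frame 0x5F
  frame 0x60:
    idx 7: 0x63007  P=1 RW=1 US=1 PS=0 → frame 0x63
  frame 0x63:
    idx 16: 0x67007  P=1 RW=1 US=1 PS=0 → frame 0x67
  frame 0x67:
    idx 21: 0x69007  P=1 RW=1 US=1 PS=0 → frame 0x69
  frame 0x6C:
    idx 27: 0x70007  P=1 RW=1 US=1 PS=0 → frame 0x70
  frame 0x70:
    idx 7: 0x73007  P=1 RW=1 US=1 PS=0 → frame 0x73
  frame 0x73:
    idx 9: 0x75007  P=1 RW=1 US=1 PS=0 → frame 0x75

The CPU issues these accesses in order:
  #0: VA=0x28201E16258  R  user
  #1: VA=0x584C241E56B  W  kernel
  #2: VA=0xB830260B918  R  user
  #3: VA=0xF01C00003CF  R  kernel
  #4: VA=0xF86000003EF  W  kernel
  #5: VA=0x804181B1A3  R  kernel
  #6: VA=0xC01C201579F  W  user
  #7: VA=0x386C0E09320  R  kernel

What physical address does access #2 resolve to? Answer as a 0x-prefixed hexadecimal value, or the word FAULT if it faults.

Walk each access:
#0 VA=0x28201E16258 (r,user):
  lvl0: tbl 0x34, slot 5 ⇒ 0x37007 (P1/RW1/US1/PS0)
  lvl1: tbl 0x37, slot 8 ⇒ 0x3B007 (P1/RW1/US1/PS0)
  lvl2: tbl 0x3B, slot 15 ⇒ 0x3E007 (P1/RW1/US1/PS0)
  lvl3: tbl 0x3E, slot 22 ⇒ 0x3F007 (P1/RW1/US1/PS0)
  → PA=0x3F258  (4 entries read)
#1 VA=0x584C241E56B (w,kernel):
  lvl0: tbl 0x34, slot 11 ⇒ 0x43007 (P1/RW1/US1/PS0)
  lvl1: tbl 0x43, slot 19 ⇒ 0x45007 (P1/RW1/US1/PS0)
  lvl2: tbl 0x45, slot 18 ⇒ 0x47007 (P1/RW1/US1/PS0)
  lvl3: tbl 0x47, slot 30 ⇒ 0x49007 (P1/RW1/US1/PS0)
  → PA=0x4956B  (4 entries read)
#2 VA=0xB830260B918 (r,user):
  lvl0: tbl 0x34, slot 23 ⇒ 0x4C007 (P1/RW1/US1/PS0)
  lvl1: tbl 0x4C, slot 12 ⇒ 0x4E007 (P1/RW1/US1/PS0)
  lvl2: tbl 0x4E, slot 19 ⇒ 0x50007 (P1/RW1/US1/PS0)
  lvl3: tbl 0x50, slot 11 ⇒ 0x52007 (P1/RW1/US1/PS0)
  → PA=0x52918  (4 entries read)
#3 VA=0xF01C00003CF (r,kernel):
  lvl0: tbl 0x34, slot 30 ⇒ 0x54007 (P1/RW1/US1/PS0)
  lvl1: tbl 0x54, slot 7 ⇒ 0x57002 (P0/RW1/US0/PS0)
  ✗ PAGE_NOT_PRESENT  [2 reads]
#4 VA=0xF86000003EF (w,kernel):
  lvl0: tbl 0x34, slot 31 ⇒ 0x55007 (P1/RW1/US1/PS0)
  lvl1: tbl 0x55, slot 24 ⇒ 0x59004 (P0/RW0/US1/PS0)
  ✗ PAGE_NOT_PRESENT  [2 reads]
#5 VA=0x804181B1A3 (r,kernel):
  lvl0: tbl 0x34, slot 1 ⇒ 0x56007 (P1/RW1/US1/PS0)
  lvl1: tbl 0x56, slot 1 ⇒ 0x58007 (P1/RW1/US1/PS0)
  lvl2: tbl 0x58, slot 12 ⇒ 0x5B007 (P1/RW1/US1/PS0)
  lvl3: tbl 0x5B, slot 27 ⇒ 0x5F007 (P1/RW1/US1/PS0)
  → PA=0x5F1A3  (4 entries read)
#6 VA=0xC01C201579F (w,user):
  lvl0: tbl 0x34, slot 24 ⇒ 0x60007 (P1/RW1/US1/PS0)
  lvl1: tbl 0x60, slot 7 ⇒ 0x63007 (P1/RW1/US1/PS0)
  lvl2: tbl 0x63, slot 16 ⇒ 0x67007 (P1/RW1/US1/PS0)
  lvl3: tbl 0x67, slot 21 ⇒ 0x69007 (P1/RW1/US1/PS0)
  → PA=0x6979F  (4 entries read)
#7 VA=0x386C0E09320 (r,kernel):
  lvl0: tbl 0x34, slot 7 ⇒ 0x6C007 (P1/RW1/US1/PS0)
  lvl1: tbl 0x6C, slot 27 ⇒ 0x70007 (P1/RW1/US1/PS0)
  lvl2: tbl 0x70, slot 7 ⇒ 0x73007 (P1/RW1/US1/PS0)
  lvl3: tbl 0x73, slot 9 ⇒ 0x75007 (P1/RW1/US1/PS0)
  → PA=0x75320  (4 entries read)

Access #2 PA: 0x52918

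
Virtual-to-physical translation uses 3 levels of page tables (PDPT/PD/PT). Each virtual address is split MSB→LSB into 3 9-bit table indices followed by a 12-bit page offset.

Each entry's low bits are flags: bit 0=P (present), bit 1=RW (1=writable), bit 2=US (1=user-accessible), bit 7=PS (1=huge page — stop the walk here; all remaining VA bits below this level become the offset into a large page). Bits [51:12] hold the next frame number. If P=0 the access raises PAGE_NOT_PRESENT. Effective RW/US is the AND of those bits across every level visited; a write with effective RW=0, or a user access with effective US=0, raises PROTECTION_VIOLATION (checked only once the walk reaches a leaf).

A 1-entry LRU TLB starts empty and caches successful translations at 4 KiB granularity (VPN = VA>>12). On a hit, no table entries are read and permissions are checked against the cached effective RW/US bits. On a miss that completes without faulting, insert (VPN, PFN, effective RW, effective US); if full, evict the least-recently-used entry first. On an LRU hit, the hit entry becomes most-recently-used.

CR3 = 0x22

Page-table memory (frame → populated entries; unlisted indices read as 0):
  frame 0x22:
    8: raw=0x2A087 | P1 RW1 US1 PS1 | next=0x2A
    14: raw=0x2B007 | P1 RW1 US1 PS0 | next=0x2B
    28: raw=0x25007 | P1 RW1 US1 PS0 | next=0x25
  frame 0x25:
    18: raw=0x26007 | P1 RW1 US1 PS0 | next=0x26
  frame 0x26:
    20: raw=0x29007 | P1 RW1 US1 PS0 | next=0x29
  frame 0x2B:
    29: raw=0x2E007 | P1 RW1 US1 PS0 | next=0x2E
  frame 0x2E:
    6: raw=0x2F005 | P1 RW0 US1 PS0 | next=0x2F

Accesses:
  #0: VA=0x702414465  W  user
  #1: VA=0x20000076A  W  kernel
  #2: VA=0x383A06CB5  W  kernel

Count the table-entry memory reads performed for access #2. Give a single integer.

Per-access translation:
#0 VA=0x702414465 (w,user):
  L0: frame=0x22 idx=28 entry=0x25007 [P=1 RW=1 US=1 PS=0]
  L1: frame=0x25 idx=18 entry=0x26007 [P=1 RW=1 US=1 PS=0]
  L2: frame=0x26 idx=20 entry=0x29007 [P=1 RW=1 US=1 PS=0]
  → PA=0x29465  (3 entries read)
#1 VA=0x20000076A (w,kernel):
  L0: frame=0x22 idx=8 entry=0x2A087 [P=1 RW=1 US=1 PS=1]
  → PA=0x2A76A (huge @L0)  (1 entries read)
#2 VA=0x383A06CB5 (w,kernel):
  L0: frame=0x22 idx=14 entry=0x2B007 [P=1 RW=1 US=1 PS=0]
  L1: frame=0x2B idx=29 entry=0x2E007 [P=1 RW=1 US=1 PS=0]
  L2: frame=0x2E idx=6 entry=0x2F005 [P=1 RW=0 US=1 PS=0]
  ✗ PROTECTION_VIOLATION  [3 reads]

Entries read for #2: 3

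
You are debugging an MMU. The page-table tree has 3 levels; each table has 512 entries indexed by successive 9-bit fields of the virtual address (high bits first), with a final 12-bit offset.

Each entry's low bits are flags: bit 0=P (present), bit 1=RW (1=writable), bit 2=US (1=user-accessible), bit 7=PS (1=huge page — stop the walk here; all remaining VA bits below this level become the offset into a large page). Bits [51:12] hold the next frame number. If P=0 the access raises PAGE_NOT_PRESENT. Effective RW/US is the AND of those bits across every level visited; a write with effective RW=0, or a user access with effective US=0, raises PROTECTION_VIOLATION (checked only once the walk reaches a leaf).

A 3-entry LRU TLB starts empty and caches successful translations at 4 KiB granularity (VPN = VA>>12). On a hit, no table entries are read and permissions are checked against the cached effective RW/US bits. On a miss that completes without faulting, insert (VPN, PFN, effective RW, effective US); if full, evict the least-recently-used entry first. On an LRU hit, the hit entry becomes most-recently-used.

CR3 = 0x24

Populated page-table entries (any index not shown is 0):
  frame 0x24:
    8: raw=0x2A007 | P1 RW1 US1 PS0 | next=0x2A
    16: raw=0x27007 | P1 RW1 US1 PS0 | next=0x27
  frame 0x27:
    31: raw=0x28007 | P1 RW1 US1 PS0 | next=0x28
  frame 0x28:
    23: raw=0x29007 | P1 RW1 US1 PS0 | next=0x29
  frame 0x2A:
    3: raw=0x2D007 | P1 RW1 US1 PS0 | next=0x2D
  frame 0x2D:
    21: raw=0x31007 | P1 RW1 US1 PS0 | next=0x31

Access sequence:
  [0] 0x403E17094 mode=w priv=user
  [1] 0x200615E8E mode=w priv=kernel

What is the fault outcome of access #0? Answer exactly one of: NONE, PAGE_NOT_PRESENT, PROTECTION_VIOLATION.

Walk each access:
#0 VA=0x403E17094 (w,user):
  lvl0: tbl 0x24, slot 16 ⇒ 0x27007 (P1/RW1/US1/PS0)
  lvl1: tbl 0x27, slot 31 ⇒ 0x28007 (P1/RW1/US1/PS0)
  lvl2: tbl 0x28, slot 23 ⇒ 0x29007 (P1/RW1/US1/PS0)
  ✓ 0x29094  — 3 lookups
#1 VA=0x200615E8E (w,kernel):
  lvl0: tbl 0x24, slot 8 ⇒ 0x2A007 (P1/RW1/US1/PS0)
  lvl1: tbl 0x2A, slot 3 ⇒ 0x2D007 (P1/RW1/US1/PS0)
  lvl2: tbl 0x2D, slot 21 ⇒ 0x31007 (P1/RW1/US1/PS0)
  ✓ 0x31E8E  — 3 lookups

Access #0 fault: NONE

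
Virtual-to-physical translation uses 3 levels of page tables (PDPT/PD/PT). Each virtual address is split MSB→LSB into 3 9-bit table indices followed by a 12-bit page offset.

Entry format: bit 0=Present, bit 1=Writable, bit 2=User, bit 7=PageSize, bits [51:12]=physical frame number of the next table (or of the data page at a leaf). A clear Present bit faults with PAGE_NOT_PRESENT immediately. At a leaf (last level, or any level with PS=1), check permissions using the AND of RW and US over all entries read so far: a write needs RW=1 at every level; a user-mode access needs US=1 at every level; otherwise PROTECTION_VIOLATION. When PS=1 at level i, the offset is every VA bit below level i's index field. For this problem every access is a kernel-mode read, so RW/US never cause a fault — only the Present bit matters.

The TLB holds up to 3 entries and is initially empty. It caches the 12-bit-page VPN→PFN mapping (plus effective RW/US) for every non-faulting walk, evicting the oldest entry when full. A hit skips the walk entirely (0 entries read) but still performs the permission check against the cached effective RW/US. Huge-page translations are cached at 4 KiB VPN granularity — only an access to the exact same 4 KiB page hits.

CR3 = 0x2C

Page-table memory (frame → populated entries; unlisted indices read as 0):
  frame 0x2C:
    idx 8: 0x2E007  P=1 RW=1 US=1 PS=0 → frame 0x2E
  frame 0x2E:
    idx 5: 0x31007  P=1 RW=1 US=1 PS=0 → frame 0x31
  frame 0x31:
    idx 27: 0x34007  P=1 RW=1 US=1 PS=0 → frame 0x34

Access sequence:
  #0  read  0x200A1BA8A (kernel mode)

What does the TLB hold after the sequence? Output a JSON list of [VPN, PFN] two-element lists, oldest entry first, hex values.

Walk each access:
#0 VA=0x200A1BA8A (r,kernel):
  L0 @0x2C[8] → 0x2E007  P=1,RW=1,US=1,PS=0
  L1 @0x2E[5] → 0x31007  P=1,RW=1,US=1,PS=0
  L2 @0x31[27] → 0x34007  P=1,RW=1,US=1,PS=0
  ⇒ phys 0x34A8A  [3 reads]

TLB: [["0x200A1B", "0x34"]]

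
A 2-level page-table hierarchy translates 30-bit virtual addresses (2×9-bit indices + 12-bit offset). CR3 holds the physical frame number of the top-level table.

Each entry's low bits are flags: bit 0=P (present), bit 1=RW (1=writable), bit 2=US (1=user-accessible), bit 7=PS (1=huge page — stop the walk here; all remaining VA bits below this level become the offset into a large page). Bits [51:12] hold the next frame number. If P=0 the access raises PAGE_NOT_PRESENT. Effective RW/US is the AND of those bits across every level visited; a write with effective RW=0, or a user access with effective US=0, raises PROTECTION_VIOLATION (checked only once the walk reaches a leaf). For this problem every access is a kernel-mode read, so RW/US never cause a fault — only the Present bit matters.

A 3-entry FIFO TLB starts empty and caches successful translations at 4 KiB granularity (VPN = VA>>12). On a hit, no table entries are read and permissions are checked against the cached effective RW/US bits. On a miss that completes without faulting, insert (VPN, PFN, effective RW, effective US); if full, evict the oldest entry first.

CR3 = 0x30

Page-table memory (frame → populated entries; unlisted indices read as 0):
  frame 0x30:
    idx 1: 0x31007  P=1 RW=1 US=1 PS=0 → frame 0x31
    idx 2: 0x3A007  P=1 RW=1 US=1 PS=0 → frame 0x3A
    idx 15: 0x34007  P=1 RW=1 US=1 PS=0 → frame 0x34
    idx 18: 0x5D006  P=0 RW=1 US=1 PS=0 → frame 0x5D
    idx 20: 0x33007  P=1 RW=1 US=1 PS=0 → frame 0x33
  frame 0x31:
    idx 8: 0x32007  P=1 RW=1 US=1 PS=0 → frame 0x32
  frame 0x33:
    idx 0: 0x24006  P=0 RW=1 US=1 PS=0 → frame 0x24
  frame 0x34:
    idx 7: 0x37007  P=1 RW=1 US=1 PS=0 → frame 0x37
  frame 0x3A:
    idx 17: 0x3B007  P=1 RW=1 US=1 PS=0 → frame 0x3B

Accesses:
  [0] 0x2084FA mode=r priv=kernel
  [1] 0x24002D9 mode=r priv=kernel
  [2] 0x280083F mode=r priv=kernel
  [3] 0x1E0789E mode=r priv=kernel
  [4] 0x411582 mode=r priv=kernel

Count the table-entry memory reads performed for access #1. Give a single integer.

Trace:
#0 VA=0x2084FA (r,kernel):
  L0: frame=0x30 idx=1 entry=0x31007 [P=1 RW=1 US=1 PS=0]
  L1: frame=0x31 idx=8 entry=0x32007 [P=1 RW=1 US=1 PS=0]
  ⇒ phys 0x324FA  [2 reads]
#1 VA=0x24002D9 (r,kernel):
  L0: frame=0x30 idx=18 entry=0x5D006 [P=0 RW=1 US=1 PS=0]
  → PAGE_NOT_PRESENT  (1 entries read)
#2 VA=0x280083F (r,kernel):
  L0: frame=0x30 idx=20 entry=0x33007 [P=1 RW=1 US=1 PS=0]
  L1: frame=0x33 idx=0 entry=0x24006 [P=0 RW=1 US=1 PS=0]
  → PAGE_NOT_PRESENT  (2 entries read)
#3 VA=0x1E0789E (r,kernel):
  L0: frame=0x30 idx=15 entry=0x34007 [P=1 RW=1 US=1 PS=0]
  L1: frame=0x34 idx=7 entry=0x37007 [P=1 RW=1 US=1 PS=0]
  ⇒ phys 0x3789E  [2 reads]
#4 VA=0x411582 (r,kernel):
  L0: frame=0x30 idx=2 entry=0x3A007 [P=1 RW=1 US=1 PS=0]
  L1: frame=0x3A idx=17 entry=0x3B007 [P=1 RW=1 US=1 PS=0]
  ⇒ phys 0x3B582  [2 reads]

Entries read for #1: 1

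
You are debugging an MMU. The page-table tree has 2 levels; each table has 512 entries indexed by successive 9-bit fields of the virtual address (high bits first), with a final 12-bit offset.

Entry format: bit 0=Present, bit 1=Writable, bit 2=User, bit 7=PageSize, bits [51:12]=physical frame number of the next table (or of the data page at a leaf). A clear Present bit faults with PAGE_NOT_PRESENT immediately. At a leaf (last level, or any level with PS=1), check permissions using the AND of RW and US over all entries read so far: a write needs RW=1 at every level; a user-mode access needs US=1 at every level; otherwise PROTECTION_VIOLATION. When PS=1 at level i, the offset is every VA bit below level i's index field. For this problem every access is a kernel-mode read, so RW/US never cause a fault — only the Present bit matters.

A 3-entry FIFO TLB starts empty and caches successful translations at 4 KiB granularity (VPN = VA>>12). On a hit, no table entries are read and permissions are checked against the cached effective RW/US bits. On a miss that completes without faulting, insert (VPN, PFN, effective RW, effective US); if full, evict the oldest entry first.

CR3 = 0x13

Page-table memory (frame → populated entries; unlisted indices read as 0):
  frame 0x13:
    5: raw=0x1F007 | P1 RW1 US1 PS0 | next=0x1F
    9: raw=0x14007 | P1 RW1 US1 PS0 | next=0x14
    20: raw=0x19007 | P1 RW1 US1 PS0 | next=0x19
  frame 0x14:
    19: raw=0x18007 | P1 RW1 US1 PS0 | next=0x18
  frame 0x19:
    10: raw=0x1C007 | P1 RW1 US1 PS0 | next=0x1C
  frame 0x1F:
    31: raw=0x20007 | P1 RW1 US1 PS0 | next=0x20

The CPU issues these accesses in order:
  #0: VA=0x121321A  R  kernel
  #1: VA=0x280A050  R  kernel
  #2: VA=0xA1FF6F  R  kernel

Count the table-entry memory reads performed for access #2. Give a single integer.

Trace:
#0 VA=0x121321A (r,kernel):
  L0: frame=0x13 idx=9 entry=0x14007 [P=1 RW=1 US=1 PS=0]
  L1: frame=0x14 idx=19 entry=0x18007 [P=1 RW=1 US=1 PS=0]
  ⇒ phys 0x1821A  [2 reads]
#1 VA=0x280A050 (r,kernel):
  L0: frame=0x13 idx=20 entry=0x19007 [P=1 RW=1 US=1 PS=0]
  L1: frame=0x19 idx=10 entry=0x1C007 [P=1 RW=1 US=1 PS=0]
  ⇒ phys 0x1C050  [2 reads]
#2 VA=0xA1FF6F (r,kernel):
  L0: frame=0x13 idx=5 entry=0x1F007 [P=1 RW=1 US=1 PS=0]
  L1: frame=0x1F idx=31 entry=0x20007 [P=1 RW=1 US=1 PS=0]
  ⇒ phys 0x20F6F  [2 reads]

Entries read for #2: 2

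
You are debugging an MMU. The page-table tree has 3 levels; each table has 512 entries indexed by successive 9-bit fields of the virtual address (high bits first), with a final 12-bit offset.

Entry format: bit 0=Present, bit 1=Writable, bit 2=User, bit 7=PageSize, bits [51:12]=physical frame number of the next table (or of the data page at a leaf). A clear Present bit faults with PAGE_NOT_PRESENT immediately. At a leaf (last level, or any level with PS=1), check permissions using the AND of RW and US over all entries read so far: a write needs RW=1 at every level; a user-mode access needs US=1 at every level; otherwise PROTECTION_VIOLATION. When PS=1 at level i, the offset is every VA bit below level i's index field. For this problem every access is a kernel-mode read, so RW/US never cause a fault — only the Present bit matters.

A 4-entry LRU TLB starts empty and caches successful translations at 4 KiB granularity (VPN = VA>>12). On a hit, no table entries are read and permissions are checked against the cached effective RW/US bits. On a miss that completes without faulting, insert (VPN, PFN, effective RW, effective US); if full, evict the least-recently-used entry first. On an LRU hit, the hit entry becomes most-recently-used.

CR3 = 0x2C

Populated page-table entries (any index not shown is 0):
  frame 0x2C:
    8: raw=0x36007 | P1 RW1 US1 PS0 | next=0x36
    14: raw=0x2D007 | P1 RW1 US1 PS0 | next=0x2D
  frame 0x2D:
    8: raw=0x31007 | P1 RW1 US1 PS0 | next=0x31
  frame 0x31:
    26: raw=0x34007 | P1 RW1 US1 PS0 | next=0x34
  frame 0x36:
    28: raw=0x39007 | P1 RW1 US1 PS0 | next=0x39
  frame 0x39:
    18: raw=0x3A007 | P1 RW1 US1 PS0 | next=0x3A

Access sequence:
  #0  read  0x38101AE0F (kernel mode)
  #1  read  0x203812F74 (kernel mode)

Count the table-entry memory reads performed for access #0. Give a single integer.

Walk each access:
#0 VA=0x38101AE0F (r,kernel):
  lvl0: tbl 0x2C, slot 14 ⇒ 0x2D007 (P1/RW1/US1/PS0)
  lvl1: tbl 0x2D, slot 8 ⇒ 0x31007 (P1/RW1/US1/PS0)
  lvl2: tbl 0x31, slot 26 ⇒ 0x34007 (P1/RW1/US1/PS0)
  ⇒ phys 0x34E0F  [3 reads]
#1 VA=0x203812F74 (r,kernel):
  lvl0: tbl 0x2C, slot 8 ⇒ 0x36007 (P1/RW1/US1/PS0)
  lvl1: tbl 0x36, slot 28 ⇒ 0x39007 (P1/RW1/US1/PS0)
  lvl2: tbl 0x39, slot 18 ⇒ 0x3A007 (P1/RW1/US1/PS0)
  ⇒ phys 0x3AF74  [3 reads]

Entries read for #0: 3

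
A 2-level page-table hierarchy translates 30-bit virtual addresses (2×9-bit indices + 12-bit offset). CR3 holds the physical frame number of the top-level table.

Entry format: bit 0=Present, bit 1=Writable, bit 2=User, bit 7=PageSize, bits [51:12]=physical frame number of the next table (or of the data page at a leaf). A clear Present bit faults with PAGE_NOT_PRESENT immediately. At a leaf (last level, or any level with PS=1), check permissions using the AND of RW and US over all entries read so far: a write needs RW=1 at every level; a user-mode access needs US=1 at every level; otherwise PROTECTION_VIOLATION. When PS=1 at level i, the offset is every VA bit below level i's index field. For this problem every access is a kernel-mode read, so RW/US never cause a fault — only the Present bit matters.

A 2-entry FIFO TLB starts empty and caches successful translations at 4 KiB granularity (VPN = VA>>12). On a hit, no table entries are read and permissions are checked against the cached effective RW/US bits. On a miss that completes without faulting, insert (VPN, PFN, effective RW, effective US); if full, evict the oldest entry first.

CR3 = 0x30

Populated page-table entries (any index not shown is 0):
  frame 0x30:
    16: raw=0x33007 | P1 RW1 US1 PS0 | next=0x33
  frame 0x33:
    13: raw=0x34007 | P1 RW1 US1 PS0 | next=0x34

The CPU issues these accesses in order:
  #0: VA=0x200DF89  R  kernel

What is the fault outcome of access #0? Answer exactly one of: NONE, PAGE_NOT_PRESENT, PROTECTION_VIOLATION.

Per-access translation:
#0 VA=0x200DF89 (r,kernel):
  L0: frame=0x30 idx=16 entry=0x33007 [P=1 RW=1 US=1 PS=0]
  L1: frame=0x33 idx=13 entry=0x34007 [P=1 RW=1 US=1 PS=0]
  ✓ 0x34F89  — 2 lookups

Access #0 fault: NONE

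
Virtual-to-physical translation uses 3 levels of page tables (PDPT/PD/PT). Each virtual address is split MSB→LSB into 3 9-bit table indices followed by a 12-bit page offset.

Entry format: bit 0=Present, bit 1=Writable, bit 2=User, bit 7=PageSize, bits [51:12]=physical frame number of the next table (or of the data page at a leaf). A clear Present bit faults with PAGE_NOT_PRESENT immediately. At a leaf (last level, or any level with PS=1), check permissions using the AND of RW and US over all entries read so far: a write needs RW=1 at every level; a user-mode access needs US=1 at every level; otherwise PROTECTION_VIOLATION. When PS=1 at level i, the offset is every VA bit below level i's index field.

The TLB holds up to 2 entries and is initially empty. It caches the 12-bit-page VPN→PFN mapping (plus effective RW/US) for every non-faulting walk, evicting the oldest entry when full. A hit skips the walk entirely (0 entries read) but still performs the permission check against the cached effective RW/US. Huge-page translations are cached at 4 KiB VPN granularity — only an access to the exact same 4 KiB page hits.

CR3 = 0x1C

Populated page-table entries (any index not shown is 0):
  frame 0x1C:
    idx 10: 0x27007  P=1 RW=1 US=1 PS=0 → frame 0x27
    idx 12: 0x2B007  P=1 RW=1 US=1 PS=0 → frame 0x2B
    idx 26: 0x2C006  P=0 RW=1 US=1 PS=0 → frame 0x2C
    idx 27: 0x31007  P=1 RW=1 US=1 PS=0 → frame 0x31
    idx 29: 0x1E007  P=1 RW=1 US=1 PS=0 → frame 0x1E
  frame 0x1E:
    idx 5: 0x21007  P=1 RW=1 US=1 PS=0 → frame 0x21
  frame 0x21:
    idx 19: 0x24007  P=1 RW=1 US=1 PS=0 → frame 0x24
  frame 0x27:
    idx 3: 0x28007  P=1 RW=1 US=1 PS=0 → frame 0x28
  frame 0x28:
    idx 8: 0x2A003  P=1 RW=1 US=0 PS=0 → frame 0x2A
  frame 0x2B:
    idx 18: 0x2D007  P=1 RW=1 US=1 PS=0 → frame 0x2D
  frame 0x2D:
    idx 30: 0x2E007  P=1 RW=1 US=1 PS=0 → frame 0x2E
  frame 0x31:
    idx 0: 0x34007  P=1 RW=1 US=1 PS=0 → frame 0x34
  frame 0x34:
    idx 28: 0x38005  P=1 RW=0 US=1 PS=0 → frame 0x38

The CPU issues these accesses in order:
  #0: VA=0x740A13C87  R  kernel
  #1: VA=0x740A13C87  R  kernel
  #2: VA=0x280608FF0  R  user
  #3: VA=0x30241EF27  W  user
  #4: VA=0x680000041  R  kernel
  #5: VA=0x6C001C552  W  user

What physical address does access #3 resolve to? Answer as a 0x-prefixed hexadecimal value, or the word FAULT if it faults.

Walk each access:
#0 VA=0x740A13C87 (r,kernel):
  lvl0: tbl 0x1C, slot 29 ⇒ 0x1E007 (P1/RW1/US1/PS0)
  lvl1: tbl 0x1E, slot 5 ⇒ 0x21007 (P1/RW1/US1/PS0)
  lvl2: tbl 0x21, slot 19 ⇒ 0x24007 (P1/RW1/US1/PS0)
  ✓ 0x24C87  — 3 lookups
#1 VA=0x740A13C87 (r,kernel):
  TLB hit vpn=0x740A13 → PA=0x24C87
#2 VA=0x280608FF0 (r,user):
  lvl0: tbl 0x1C, slot 10 ⇒ 0x27007 (P1/RW1/US1/PS0)
  lvl1: tbl 0x27, slot 3 ⇒ 0x28007 (P1/RW1/US1/PS0)
  lvl2: tbl 0x28, slot 8 ⇒ 0x2A003 (P1/RW1/US0/PS0)
  ⇒ fault: PROTECTION_VIOLATION  — 3 lookups
#3 VA=0x30241EF27 (w,user):
  lvl0: tbl 0x1C, slot 12 ⇒ 0x2B007 (P1/RW1/US1/PS0)
  lvl1: tbl 0x2B, slot 18 ⇒ 0x2D007 (P1/RW1/US1/PS0)
  lvl2: tbl 0x2D, slot 30 ⇒ 0x2E007 (P1/RW1/US1/PS0)
  ✓ 0x2EF27  — 3 lookups
#4 VA=0x680000041 (r,kernel):
  lvl0: tbl 0x1C, slot 26 ⇒ 0x2C006 (P0/RW1/US1/PS0)
  ⇒ fault: PAGE_NOT_PRESENT  — 1 lookups
#5 VA=0x6C001C552 (w,user):
  lvl0: tbl 0x1C, slot 27 ⇒ 0x31007 (P1/RW1/US1/PS0)
  lvl1: tbl 0x31, slot 0 ⇒ 0x34007 (P1/RW1/US1/PS0)
  lvl2: tbl 0x34, slot 28 ⇒ 0x38005 (P1/RW0/US1/PS0)
  ⇒ fault: PROTECTION_VIOLATION  — 3 lookups

Access #3 PA: 0x2EF27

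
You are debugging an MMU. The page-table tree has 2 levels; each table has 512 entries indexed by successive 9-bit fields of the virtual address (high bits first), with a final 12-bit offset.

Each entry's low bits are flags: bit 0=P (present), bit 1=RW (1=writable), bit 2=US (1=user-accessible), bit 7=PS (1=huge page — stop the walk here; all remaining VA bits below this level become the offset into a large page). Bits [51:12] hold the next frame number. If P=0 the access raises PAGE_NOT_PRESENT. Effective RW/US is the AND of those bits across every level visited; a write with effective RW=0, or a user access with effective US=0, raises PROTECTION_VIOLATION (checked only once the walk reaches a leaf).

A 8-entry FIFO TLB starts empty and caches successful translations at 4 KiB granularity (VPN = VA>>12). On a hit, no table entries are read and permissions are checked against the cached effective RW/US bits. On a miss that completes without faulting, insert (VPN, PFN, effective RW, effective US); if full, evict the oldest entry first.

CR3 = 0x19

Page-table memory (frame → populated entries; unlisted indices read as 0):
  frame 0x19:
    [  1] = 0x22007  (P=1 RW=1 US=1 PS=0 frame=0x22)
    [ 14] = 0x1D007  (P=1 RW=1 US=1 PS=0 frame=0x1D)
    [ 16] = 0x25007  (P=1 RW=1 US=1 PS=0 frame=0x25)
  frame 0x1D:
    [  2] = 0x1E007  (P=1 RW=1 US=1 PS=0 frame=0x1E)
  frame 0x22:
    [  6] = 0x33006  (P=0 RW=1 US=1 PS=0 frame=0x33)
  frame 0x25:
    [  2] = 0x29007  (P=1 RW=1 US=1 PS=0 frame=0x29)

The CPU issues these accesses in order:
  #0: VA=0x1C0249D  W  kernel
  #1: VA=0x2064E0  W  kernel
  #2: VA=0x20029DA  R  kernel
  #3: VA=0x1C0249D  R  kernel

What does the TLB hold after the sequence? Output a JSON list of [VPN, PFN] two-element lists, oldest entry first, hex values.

Per-access translation:
#0 VA=0x1C0249D (w,kernel):
  [0] read 0x19 idx=14: raw=0x1D007 flags P=1 W=1 U=1 S=0
  [1] read 0x1D idx=2: raw=0x1E007 flags P=1 W=1 U=1 S=0
  ✓ 0x1E49D  — 2 lookups
#1 VA=0x2064E0 (w,kernel):
  [0] read 0x19 idx=1: raw=0x22007 flags P=1 W=1 U=1 S=0
  [1] read 0x22 idx=6: raw=0x33006 flags P=0 W=1 U=1 S=0
  → PAGE_NOT_PRESENT  (2 entries read)
#2 VA=0x20029DA (r,kernel):
  [0] read 0x19 idx=16: raw=0x25007 flags P=1 W=1 U=1 S=0
  [1] read 0x25 idx=2: raw=0x29007 flags P=1 W=1 U=1 S=0
  ✓ 0x299DA  — 2 lookups
#3 VA=0x1C0249D (r,kernel):
  TLB hit vpn=0x1C02 → PA=0x1E49D

TLB: [["0x1C02", "0x1E"], ["0x2002", "0x29"]]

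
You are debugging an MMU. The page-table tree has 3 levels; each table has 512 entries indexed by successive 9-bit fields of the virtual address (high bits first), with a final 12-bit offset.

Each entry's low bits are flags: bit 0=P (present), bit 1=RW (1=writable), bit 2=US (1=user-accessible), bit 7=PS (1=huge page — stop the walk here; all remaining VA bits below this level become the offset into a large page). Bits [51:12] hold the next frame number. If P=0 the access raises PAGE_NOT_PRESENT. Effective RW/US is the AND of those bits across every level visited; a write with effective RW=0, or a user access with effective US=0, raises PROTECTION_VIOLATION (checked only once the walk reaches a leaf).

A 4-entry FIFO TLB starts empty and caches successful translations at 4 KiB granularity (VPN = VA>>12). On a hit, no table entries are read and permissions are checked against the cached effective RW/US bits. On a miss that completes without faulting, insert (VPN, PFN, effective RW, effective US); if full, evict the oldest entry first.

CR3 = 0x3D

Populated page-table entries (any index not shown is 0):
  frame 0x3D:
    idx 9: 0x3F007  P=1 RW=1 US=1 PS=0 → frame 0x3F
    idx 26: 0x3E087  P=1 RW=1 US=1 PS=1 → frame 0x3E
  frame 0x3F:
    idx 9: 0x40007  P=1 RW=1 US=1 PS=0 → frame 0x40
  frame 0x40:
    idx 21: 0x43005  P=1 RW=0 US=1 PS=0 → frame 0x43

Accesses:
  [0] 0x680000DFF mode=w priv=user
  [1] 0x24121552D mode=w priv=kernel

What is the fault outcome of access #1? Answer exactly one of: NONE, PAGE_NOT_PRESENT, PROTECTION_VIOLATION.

Per-access translation:
#0 VA=0x680000DFF (w,user):
  [0] read 0x3D idx=26: raw=0x3E087 flags P=1 W=1 U=1 S=1
  ✓ 0x3EDFF (huge @L0)  — 1 lookups
#1 VA=0x24121552D (w,kernel):
  [0] read 0x3D idx=9: raw=0x3F007 flags P=1 W=1 U=1 S=0
  [1] read 0x3F idx=9: raw=0x40007 flags P=1 W=1 U=1 S=0
  [2] read 0x40 idx=21: raw=0x43005 flags P=1 W=0 U=1 S=0
  → PROTECTION_VIOLATION  (3 entries read)

Access #1 fault: PROTECTION_VIOLATION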